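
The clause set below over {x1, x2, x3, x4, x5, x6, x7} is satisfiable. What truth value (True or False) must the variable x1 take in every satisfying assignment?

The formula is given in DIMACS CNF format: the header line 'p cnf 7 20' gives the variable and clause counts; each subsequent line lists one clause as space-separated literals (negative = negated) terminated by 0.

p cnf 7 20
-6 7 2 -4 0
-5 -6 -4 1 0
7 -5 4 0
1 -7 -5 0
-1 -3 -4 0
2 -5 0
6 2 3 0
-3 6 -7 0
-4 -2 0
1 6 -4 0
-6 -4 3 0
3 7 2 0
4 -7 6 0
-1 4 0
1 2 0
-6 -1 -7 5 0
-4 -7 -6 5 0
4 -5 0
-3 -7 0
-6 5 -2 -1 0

False

Suppose x1 = True.
(x4) alone gives x4 = True.
(¬x3) alone gives x3 = False.
(¬x2) alone gives x2 = False.
(¬x5) alone gives x5 = False.
(x6) alone gives x6 = True.
Now (¬x6) is unsatisfied and unit — conflict.
So every satisfying assignment has x1 = False.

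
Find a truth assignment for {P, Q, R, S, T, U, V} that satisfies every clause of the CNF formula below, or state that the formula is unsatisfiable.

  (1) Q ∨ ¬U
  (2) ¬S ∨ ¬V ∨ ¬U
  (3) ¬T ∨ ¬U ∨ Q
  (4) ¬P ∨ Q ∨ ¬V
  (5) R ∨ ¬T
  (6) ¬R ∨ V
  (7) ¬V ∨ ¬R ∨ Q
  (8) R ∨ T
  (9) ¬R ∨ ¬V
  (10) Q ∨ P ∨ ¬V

Branch on Q: set Q = True.
Branch on R: set R = True.
(V) alone gives V = True.
That conflicts with the unit clause (¬V).
Backtrack on R: now try R = False.
(¬T) alone gives T = False.
That conflicts with the unit clause (T).
Both values of R lead to a conflict.
Backtrack on Q: now try Q = False.
(¬U) alone gives U = False.
Branch on P: set P = False.
(¬V) alone gives V = False.
(¬R) alone gives R = False.
(¬T) alone gives T = False.
That conflicts with the unit clause (T).
Backtrack on P: now try P = True.
(¬V) alone gives V = False.
(¬R) alone gives R = False.
(¬T) alone gives T = False.
That conflicts with the unit clause (T).
Both values of P lead to a conflict.
Both values of Q lead to a conflict.

UNSATISFIABLE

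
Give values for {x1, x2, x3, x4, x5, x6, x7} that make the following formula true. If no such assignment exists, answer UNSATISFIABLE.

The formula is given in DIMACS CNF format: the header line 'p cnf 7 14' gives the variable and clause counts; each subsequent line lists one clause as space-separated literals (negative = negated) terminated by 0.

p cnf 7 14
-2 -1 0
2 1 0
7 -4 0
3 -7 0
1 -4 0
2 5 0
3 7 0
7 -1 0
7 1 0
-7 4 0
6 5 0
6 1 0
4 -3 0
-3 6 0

x1: True,  x2: False,  x3: True,  x4: True,  x5: True,  x6: True,  x7: True

Suppose x2 = False.
The clause (x1) is unit, so x1 = True.
The clause (x5) is unit, so x5 = True.
The clause (x7) is unit, so x7 = True.
The clause (x3) is unit, so x3 = True.
The clause (x4) is unit, so x4 = True.
The clause (x6) is unit, so x6 = True.
All clauses are satisfied.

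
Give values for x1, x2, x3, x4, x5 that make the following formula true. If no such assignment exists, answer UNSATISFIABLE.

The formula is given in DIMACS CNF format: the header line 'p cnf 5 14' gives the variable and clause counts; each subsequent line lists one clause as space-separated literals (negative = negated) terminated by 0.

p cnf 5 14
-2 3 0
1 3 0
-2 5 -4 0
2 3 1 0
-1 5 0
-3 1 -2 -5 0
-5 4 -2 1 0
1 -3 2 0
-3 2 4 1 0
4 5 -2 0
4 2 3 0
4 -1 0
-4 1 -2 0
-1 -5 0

Try x2 = False.
Try x1 = True.
(x5) alone gives x5 = True.
Now (¬x5) is unsatisfied and unit — conflict.
So x1 must be the other value — set x1 = False.
(x3) alone gives x3 = True.
Now (¬x3) is unsatisfied and unit — conflict.
Neither x1 = True nor x1 = False works.
So x2 must be the other value — set x2 = True.
(x3) alone gives x3 = True.
Try x5 = True.
(x1) alone gives x1 = True.
Now (¬x1) is unsatisfied and unit — conflict.
So x5 must be the other value — set x5 = False.
(¬x4) alone gives x4 = False.
Now (x4) is unsatisfied and unit — conflict.
Neither x5 = True nor x5 = False works.
Neither x2 = True nor x2 = False works.

UNSATISFIABLE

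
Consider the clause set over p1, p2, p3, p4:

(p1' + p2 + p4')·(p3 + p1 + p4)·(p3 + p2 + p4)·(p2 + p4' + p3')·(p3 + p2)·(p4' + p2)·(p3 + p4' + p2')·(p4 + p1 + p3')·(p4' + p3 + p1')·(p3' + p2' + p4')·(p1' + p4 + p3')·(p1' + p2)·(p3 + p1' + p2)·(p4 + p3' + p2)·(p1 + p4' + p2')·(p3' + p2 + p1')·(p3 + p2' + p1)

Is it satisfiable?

Satisfiable

Suppose p3 = 0.
From the singleton clause (p2), p2 = 1.
From the singleton clause (p4'), p4 = 0.
From the singleton clause (p1), p1 = 1.
This assignment satisfies each clause.
A satisfying assignment: p1=1, p2=1, p3=0, p4=0.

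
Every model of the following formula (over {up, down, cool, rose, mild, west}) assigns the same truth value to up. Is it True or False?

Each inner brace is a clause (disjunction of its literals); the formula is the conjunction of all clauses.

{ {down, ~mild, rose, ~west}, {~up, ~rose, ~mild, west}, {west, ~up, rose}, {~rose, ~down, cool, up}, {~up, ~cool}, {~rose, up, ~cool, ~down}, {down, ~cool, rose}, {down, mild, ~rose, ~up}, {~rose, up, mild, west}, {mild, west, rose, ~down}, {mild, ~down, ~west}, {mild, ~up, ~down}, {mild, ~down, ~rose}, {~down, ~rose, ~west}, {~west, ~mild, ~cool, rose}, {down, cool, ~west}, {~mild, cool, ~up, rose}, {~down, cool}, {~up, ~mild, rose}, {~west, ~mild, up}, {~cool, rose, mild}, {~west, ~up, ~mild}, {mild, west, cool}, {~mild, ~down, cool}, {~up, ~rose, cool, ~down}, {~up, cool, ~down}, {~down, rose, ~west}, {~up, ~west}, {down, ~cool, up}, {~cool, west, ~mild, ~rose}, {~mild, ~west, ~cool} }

Suppose up = 1.
From the singleton clause (~cool), cool = 0.
From the singleton clause (~down), down = 0.
From the singleton clause (~west), west = 0.
From the singleton clause (rose), rose = 1.
From the singleton clause (~mild), mild = 0.
That conflicts with the unit clause (mild).
So every satisfying assignment has up = False.

False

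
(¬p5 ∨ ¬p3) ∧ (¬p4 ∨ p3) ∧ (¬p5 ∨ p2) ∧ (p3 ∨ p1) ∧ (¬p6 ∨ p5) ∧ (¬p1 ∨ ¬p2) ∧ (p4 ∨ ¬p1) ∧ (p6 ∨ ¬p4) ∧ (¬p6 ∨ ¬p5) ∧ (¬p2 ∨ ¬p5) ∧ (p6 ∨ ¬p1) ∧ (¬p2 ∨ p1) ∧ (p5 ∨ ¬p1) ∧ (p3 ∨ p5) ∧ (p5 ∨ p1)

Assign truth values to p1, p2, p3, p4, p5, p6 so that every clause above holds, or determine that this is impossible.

UNSATISFIABLE

Case p5 = False:
The clause (¬p6) is unit, so p6 = False.
The clause (¬p4) is unit, so p4 = False.
The clause (¬p1) is unit, so p1 = False.
But (p1) is also a unit clause — contradiction.
Backtrack on p5: now try p5 = True.
The clause (¬p3) is unit, so p3 = False.
The clause (¬p4) is unit, so p4 = False.
The clause (p2) is unit, so p2 = True.
But (¬p2) is also a unit clause — contradiction.
Neither p5 = True nor p5 = False works.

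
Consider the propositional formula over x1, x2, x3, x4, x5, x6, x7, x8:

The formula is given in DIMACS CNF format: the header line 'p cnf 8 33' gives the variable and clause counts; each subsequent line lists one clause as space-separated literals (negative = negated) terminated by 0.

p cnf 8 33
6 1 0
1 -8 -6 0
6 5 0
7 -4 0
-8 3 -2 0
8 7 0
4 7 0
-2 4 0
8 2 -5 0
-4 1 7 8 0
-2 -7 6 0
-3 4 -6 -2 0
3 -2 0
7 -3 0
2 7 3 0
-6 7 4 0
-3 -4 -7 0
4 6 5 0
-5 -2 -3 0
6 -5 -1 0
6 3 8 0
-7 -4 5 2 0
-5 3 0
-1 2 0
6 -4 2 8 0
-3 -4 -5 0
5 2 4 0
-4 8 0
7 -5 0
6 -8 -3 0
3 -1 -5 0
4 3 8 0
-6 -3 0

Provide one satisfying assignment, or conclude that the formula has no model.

UNSATISFIABLE

Try x6 = True.
Unit clause (¬x3) forces x3 = False.
Unit clause (¬x2) forces x2 = False.
Unit clause (x7) forces x7 = True.
Unit clause (¬x5) forces x5 = False.
Unit clause (¬x4) forces x4 = False.
That conflicts with the unit clause (x4).
That branch fails; take x6 = False instead.
Unit clause (x1) forces x1 = True.
Unit clause (x5) forces x5 = True.
That conflicts with the unit clause (¬x5).
Neither x6 = True nor x6 = False works.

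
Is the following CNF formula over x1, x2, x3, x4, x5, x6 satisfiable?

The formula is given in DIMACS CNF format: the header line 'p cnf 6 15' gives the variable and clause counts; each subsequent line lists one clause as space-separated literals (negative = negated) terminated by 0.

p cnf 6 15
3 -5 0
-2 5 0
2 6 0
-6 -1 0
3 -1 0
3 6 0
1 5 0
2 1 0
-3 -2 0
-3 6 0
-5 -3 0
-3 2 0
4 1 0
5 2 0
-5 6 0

Branch on x3: set x3 = True.
Unit clause (¬x2) forces x2 = False.
That conflicts with the unit clause (x2).
Backtrack on x3: now try x3 = False.
Unit clause (¬x5) forces x5 = False.
Unit clause (¬x2) forces x2 = False.
That conflicts with the unit clause (x2).
Either choice for x3 ends in contradiction.
No assignment satisfies every clause.

No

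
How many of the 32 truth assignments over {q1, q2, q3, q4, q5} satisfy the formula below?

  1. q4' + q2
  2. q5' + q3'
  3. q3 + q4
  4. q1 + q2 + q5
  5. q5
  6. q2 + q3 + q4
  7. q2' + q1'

There are 2^5 = 32 truth assignments over (q1, q2, q3, q4, q5).
Split on q3. With q3 = 1, the clauses containing q3 are satisfied and q3' drops from the rest; 0 of the 2^4 = 16 assignments to the other variables satisfy what remains.
With q3 = 0, by the same count on the reduced clause set, 1 assignment works.
(One model: q1=F, q2=T, q3=F, q4=T, q5=T.)
Total: 0 + 1 = 1.

1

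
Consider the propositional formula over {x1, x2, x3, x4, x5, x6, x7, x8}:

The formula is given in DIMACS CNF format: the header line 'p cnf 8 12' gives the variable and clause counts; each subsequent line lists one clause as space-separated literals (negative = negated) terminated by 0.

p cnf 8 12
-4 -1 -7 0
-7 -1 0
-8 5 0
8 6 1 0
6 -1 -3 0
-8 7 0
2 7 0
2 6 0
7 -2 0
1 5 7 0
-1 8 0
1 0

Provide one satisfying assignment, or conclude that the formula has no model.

The clause (x1) is unit, so x1 = True.
The clause (¬x7) is unit, so x7 = False.
The clause (¬x8) is unit, so x8 = False.
Now (x8) is unsatisfied and unit — conflict.

UNSATISFIABLE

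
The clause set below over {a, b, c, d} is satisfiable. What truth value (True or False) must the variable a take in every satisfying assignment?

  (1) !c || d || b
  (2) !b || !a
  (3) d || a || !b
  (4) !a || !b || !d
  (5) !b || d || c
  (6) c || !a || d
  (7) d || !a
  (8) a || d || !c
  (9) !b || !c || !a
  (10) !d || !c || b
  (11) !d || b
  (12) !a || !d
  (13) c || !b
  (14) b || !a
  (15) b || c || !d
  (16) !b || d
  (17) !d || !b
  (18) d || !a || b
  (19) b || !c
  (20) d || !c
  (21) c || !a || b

False

Suppose a = true.
From the singleton clause (!b), b = false.
But (b) is also a unit clause — contradiction.
So every satisfying assignment has a = False.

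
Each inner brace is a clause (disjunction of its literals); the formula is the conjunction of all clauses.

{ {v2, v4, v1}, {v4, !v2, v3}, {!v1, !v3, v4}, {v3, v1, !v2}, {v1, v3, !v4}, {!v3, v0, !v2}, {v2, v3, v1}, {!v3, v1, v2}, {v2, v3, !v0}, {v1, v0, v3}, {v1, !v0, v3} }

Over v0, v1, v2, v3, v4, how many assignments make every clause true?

9

There are 2^5 = 32 truth assignments over (v0, v1, v2, v3, v4).
Split on v4. With v4 = true, the clauses containing v4 are satisfied and !v4 drops from the rest; 7 of the 2^4 = 16 assignments to the other variables satisfy what remains.
With v4 = false, by the same count on the reduced clause set, 2 assignments work.
(One model: v0=F, v1=T, v2=F, v3=F, v4=F.)
Total: 7 + 2 = 9.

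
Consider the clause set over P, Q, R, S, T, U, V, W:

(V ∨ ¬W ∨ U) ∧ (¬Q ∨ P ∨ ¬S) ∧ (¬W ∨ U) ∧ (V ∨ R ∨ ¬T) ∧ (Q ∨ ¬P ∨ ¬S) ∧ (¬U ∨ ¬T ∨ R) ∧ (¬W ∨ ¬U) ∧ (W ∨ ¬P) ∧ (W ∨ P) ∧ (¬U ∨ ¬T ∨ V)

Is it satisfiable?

Unsatisfiable

Suppose W = False.
The clause (¬P) is unit, so P = False.
Now (P) is unsatisfied and unit — conflict.
Backtrack on W: now try W = True.
The clause (U) is unit, so U = True.
Now (¬U) is unsatisfied and unit — conflict.
Either choice for W ends in contradiction.
No assignment satisfies every clause.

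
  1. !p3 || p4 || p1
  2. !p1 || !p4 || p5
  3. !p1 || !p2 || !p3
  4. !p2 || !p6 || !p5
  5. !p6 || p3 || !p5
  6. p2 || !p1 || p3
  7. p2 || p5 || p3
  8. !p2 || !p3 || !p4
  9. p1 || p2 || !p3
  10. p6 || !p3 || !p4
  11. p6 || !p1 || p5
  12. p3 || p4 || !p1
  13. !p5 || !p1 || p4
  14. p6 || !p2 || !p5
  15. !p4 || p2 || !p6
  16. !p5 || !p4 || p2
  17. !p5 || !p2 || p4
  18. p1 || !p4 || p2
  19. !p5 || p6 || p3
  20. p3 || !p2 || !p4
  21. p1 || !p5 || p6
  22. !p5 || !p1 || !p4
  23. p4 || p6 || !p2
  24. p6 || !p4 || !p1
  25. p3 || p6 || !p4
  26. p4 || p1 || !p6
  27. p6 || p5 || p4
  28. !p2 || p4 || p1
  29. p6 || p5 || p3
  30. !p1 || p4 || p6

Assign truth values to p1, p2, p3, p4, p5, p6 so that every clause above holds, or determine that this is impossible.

Try p3 = true.
Try p4 = false.
Unit clause (p1) forces p1 = true.
Unit clause (!p2) forces p2 = false.
Unit clause (!p5) forces p5 = false.
Unit clause (p6) forces p6 = true.
All clauses are satisfied.

p1 ↦ true, p2 ↦ false, p3 ↦ true, p4 ↦ false, p5 ↦ false, p6 ↦ true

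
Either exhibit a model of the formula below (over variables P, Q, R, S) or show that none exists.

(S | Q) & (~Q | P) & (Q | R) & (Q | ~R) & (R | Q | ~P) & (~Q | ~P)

Branch on S: set S = 1.
Branch on Q: set Q = 0.
(R) alone gives R = 1.
Now (~R) is unsatisfied and unit — conflict.
Undo Q and try Q = 1.
(P) alone gives P = 1.
Now (~P) is unsatisfied and unit — conflict.
Either choice for Q ends in contradiction.
Undo S and try S = 0.
(Q) alone gives Q = 1.
(P) alone gives P = 1.
Now (~P) is unsatisfied and unit — conflict.
Either choice for S ends in contradiction.

UNSATISFIABLE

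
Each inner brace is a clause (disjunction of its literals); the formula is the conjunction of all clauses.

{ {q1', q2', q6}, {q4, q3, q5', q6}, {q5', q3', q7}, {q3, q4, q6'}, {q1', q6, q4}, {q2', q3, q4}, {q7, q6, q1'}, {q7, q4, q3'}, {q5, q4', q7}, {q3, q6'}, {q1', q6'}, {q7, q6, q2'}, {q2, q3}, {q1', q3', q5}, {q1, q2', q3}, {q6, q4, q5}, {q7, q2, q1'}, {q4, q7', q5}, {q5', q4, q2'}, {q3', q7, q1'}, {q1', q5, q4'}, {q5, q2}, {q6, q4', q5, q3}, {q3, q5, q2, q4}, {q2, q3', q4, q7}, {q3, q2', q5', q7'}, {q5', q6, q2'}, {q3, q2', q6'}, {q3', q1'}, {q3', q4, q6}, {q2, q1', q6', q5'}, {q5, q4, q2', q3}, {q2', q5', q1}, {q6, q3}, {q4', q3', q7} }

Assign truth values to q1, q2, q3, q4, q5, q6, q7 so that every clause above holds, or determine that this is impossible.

q1=0; q2=0; q3=1; q4=0; q5=1; q6=1; q7=1

Case q3 = 1:
The clause (q1') is unit, so q1 = 0.
Case q5 = 1:
The clause (q7) is unit, so q7 = 1.
The clause (q2') is unit, so q2 = 0.
Case q4 = 0:
The clause (q6) is unit, so q6 = 1.
This assignment satisfies each clause.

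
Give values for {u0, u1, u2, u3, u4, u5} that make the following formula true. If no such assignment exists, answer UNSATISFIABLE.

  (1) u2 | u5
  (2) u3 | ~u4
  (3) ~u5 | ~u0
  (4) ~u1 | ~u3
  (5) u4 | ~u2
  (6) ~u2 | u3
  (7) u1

The clause (u1) is unit, so u1 = 1.
The clause (~u3) is unit, so u3 = 0.
The clause (~u4) is unit, so u4 = 0.
The clause (~u2) is unit, so u2 = 0.
The clause (u5) is unit, so u5 = 1.
The clause (~u0) is unit, so u0 = 0.
This assignment satisfies each clause.

u0: 0,  u1: 1,  u2: 0,  u3: 0,  u4: 0,  u5: 1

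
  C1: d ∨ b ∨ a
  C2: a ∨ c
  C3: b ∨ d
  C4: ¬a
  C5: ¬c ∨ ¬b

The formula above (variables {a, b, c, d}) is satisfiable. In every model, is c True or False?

Suppose c = False.
From the singleton clause (a), a = True.
That conflicts with the unit clause (¬a).
So every satisfying assignment has c = True.

True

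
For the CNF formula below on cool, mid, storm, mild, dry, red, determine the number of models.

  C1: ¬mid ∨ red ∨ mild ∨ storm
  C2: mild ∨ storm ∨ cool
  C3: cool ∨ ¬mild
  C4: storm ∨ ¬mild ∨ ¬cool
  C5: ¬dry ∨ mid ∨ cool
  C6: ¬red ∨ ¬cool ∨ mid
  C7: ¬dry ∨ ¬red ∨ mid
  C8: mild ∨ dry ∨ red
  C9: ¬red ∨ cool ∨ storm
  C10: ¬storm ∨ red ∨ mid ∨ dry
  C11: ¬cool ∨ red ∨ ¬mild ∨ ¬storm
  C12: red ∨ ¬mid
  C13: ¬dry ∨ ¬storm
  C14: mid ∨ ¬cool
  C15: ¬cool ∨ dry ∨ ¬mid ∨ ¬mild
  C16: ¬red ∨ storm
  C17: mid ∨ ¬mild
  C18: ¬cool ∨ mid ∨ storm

There are 2^6 = 64 truth assignments over (cool, mid, storm, mild, dry, red).
Split on cool. With cool = True, the clauses containing cool are satisfied and ¬cool drops from the rest; 1 of the 2^5 = 32 assignments to the other variables satisfy what remains.
With cool = False, by the same count on the reduced clause set, 2 assignments work.
Total: 1 + 2 = 3.

3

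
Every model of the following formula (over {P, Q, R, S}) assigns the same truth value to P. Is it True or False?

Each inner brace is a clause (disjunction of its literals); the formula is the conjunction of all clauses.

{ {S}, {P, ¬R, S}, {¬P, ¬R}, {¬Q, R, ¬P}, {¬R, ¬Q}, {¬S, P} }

Suppose P = False.
(S) alone gives S = True.
Now (¬S) is unsatisfied and unit — conflict.
So every satisfying assignment has P = True.

True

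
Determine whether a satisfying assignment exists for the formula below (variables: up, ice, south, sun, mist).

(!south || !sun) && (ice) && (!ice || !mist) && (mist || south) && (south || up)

Satisfiable

From the singleton clause (ice), ice = true.
From the singleton clause (!mist), mist = false.
From the singleton clause (south), south = true.
From the singleton clause (!sun), sun = false.
Every clause is now satisfied; up is unconstrained.
A satisfying assignment: up=false,  ice=true,  south=true,  sun=false,  mist=false.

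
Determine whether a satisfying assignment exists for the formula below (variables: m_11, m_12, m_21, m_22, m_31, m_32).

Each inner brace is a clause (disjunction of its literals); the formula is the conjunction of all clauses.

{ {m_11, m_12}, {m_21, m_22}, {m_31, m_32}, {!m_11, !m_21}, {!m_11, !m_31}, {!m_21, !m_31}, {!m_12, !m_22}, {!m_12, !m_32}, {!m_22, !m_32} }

Case m_11 = true:
The clause (!m_21) is unit, so m_21 = false.
The clause (m_22) is unit, so m_22 = true.
The clause (!m_31) is unit, so m_31 = false.
The clause (m_32) is unit, so m_32 = true.
But (!m_32) is also a unit clause — contradiction.
So m_11 must be the other value — set m_11 = false.
The clause (m_12) is unit, so m_12 = true.
The clause (!m_22) is unit, so m_22 = false.
The clause (m_21) is unit, so m_21 = true.
The clause (!m_31) is unit, so m_31 = false.
The clause (m_32) is unit, so m_32 = true.
But (!m_32) is also a unit clause — contradiction.
Neither m_11 = true nor m_11 = false works.
No assignment satisfies every clause.

Unsatisfiable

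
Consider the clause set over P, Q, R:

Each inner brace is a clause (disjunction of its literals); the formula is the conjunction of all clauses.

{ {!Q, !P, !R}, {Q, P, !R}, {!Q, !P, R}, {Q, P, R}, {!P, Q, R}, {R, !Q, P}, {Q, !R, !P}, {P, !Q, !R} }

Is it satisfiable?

No

Suppose Q = false.
Suppose P = true.
Unit clause (R) forces R = true.
But (!R) is also a unit clause — contradiction.
Backtrack on P: now try P = false.
Unit clause (!R) forces R = false.
But (R) is also a unit clause — contradiction.
Neither P = true nor P = false works.
Backtrack on Q: now try Q = true.
Suppose P = false.
Unit clause (R) forces R = true.
But (!R) is also a unit clause — contradiction.
Backtrack on P: now try P = true.
Unit clause (!R) forces R = false.
But (R) is also a unit clause — contradiction.
Neither P = true nor P = false works.
Neither Q = true nor Q = false works.
No assignment satisfies every clause.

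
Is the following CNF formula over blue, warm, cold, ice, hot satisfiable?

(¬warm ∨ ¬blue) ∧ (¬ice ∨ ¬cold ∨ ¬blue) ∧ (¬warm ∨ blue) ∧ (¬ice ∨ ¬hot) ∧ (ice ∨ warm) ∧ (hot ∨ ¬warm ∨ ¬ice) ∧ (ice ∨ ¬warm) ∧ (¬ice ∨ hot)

Branch on warm: set warm = False.
(ice) alone gives ice = True.
(¬hot) alone gives hot = False.
Now (hot) is unsatisfied and unit — conflict.
So warm must be the other value — set warm = True.
(¬blue) alone gives blue = False.
Now (blue) is unsatisfied and unit — conflict.
Neither warm = True nor warm = False works.
No assignment satisfies every clause.

No, unsatisfiable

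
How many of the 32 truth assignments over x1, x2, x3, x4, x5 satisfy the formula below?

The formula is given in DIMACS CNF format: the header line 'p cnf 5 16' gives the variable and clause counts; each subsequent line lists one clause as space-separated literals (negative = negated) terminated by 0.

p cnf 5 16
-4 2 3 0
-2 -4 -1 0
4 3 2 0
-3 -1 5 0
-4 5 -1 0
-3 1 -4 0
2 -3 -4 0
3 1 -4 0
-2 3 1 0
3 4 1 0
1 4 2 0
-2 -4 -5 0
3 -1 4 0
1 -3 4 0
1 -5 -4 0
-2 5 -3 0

2

There are 2^5 = 32 truth assignments over (x1, x2, x3, x4, x5).
Split on x5. With x5 = True, the clauses containing x5 are satisfied and ¬x5 drops from the rest; 2 of the 2^4 = 16 assignments to the other variables satisfy what remains.
With x5 = False, by the same count on the reduced clause set, 0 assignments work.
(One model: x1=T, x2=F, x3=T, x4=F, x5=T.)
Total: 2 + 0 = 2.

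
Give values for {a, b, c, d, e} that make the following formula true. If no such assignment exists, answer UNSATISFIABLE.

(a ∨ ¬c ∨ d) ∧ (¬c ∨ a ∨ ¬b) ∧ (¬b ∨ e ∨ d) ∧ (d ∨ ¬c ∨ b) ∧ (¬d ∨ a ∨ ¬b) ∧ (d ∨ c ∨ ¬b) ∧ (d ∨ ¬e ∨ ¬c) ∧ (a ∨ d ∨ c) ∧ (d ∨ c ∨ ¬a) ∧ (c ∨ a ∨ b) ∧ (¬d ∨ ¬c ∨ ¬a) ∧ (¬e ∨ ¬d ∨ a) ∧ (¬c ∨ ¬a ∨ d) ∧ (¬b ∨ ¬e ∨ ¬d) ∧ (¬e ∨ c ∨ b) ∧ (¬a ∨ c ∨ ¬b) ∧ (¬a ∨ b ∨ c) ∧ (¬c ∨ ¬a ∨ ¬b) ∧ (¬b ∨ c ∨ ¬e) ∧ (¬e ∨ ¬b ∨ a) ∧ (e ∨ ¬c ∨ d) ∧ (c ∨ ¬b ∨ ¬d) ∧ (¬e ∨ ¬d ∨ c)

Branch on a: set a = False.
Branch on c: set c = True.
The clause (d) is unit, so d = True.
The clause (¬b) is unit, so b = False.
The clause (¬e) is unit, so e = False.
Every clause now holds.

a=False,  b=False,  c=True,  d=True,  e=False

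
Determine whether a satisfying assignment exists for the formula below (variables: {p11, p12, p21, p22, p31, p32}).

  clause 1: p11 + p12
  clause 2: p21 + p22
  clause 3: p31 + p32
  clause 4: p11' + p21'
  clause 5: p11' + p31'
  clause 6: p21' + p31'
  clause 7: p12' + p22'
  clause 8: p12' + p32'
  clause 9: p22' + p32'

Branch on p11: set p11 = 1.
The clause (p21') is unit, so p21 = 0.
The clause (p22) is unit, so p22 = 1.
The clause (p31') is unit, so p31 = 0.
The clause (p32) is unit, so p32 = 1.
That conflicts with the unit clause (p32').
Undo p11 and try p11 = 0.
The clause (p12) is unit, so p12 = 1.
The clause (p22') is unit, so p22 = 0.
The clause (p21) is unit, so p21 = 1.
The clause (p31') is unit, so p31 = 0.
The clause (p32) is unit, so p32 = 1.
That conflicts with the unit clause (p32').
Neither p11 = 1 nor p11 = 0 works.
No assignment satisfies every clause.

Unsatisfiable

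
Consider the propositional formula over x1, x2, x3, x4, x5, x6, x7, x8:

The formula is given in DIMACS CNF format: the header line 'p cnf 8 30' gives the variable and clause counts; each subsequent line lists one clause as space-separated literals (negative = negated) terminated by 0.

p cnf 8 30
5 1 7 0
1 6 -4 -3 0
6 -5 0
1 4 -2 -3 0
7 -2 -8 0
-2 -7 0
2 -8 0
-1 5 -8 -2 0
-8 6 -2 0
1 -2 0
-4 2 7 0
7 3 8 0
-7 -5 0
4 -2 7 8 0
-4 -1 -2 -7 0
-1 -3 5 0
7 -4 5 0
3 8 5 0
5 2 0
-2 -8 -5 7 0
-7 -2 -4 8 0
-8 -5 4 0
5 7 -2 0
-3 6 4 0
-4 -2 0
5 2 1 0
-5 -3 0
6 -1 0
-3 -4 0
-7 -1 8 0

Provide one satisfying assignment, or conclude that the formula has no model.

Branch on x6: set x6 = True.
Branch on x2: set x2 = False.
Unit clause (¬x8) forces x8 = False.
Unit clause (x5) forces x5 = True.
Unit clause (¬x7) forces x7 = False.
Unit clause (¬x4) forces x4 = False.
Unit clause (x3) forces x3 = True.
Now (¬x3) is unsatisfied and unit — conflict.
That branch fails; take x2 = True instead.
Unit clause (¬x7) forces x7 = False.
Unit clause (¬x8) forces x8 = False.
Unit clause (x1) forces x1 = True.
Unit clause (x3) forces x3 = True.
Unit clause (x4) forces x4 = True.
Now (¬x4) is unsatisfied and unit — conflict.
Neither x2 = True nor x2 = False works.
That branch fails; take x6 = False instead.
Unit clause (¬x5) forces x5 = False.
Unit clause (x2) forces x2 = True.
Unit clause (¬x7) forces x7 = False.
Now (x7) is unsatisfied and unit — conflict.
Neither x6 = True nor x6 = False works.

UNSATISFIABLE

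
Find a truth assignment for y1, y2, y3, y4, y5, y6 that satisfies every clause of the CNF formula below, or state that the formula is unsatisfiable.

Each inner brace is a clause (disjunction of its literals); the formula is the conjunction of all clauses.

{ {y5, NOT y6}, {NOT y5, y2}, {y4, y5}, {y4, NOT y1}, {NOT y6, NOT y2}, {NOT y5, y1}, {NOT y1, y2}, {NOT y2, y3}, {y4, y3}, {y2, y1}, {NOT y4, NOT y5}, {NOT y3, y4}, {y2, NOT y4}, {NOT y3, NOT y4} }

Branch on y5: set y5 = true.
From the singleton clause (y2), y2 = true.
From the singleton clause (NOT y6), y6 = false.
From the singleton clause (y1), y1 = true.
From the singleton clause (y4), y4 = true.
But (NOT y4) is also a unit clause — contradiction.
So y5 must be the other value — set y5 = false.
From the singleton clause (NOT y6), y6 = false.
From the singleton clause (y4), y4 = true.
From the singleton clause (y2), y2 = true.
From the singleton clause (y3), y3 = true.
But (NOT y3) is also a unit clause — contradiction.
Both values of y5 lead to a conflict.

UNSATISFIABLE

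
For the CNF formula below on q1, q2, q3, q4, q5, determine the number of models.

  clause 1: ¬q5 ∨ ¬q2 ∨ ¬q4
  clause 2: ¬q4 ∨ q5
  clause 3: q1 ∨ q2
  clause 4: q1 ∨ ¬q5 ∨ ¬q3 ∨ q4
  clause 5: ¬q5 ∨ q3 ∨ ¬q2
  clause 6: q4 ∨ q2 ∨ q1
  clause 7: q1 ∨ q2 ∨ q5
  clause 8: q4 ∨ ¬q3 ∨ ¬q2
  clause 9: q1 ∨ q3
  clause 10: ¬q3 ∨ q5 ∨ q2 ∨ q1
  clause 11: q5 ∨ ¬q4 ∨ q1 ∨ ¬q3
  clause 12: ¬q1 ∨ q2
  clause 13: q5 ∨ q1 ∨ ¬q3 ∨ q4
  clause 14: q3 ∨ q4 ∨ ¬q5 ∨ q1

1

There are 2^5 = 32 truth assignments over (q1, q2, q3, q4, q5).
Split on q5. With q5 = True, the clauses containing q5 are satisfied and ¬q5 drops from the rest; 0 of the 2^4 = 16 assignments to the other variables satisfy what remains.
With q5 = False, by the same count on the reduced clause set, 1 assignment works.
(One model: q1=T, q2=T, q3=F, q4=F, q5=F.)
Total: 0 + 1 = 1.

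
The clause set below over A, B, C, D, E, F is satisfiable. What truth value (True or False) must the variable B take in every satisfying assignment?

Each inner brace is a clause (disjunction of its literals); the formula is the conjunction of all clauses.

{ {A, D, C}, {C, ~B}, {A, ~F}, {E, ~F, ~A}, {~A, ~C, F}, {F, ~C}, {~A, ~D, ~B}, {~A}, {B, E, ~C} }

Suppose B = 1.
From the singleton clause (C), C = 1.
From the singleton clause (F), F = 1.
From the singleton clause (A), A = 1.
But (~A) is also a unit clause — contradiction.
So every satisfying assignment has B = False.

False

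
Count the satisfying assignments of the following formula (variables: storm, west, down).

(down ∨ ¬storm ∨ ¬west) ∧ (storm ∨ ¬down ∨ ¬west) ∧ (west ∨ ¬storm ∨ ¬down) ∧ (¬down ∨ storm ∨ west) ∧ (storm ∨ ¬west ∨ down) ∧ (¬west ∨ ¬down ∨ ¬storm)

2

There are 2^3 = 8 truth assignments over (storm, west, down).
Split on storm. With storm = True, the clauses containing storm are satisfied and ¬storm drops from the rest; 1 of the 2^2 = 4 assignments to the other variables satisfy what remains.
With storm = False, by the same count on the reduced clause set, 1 assignment works.
(One model: storm=F, west=F, down=F.)
Total: 1 + 1 = 2.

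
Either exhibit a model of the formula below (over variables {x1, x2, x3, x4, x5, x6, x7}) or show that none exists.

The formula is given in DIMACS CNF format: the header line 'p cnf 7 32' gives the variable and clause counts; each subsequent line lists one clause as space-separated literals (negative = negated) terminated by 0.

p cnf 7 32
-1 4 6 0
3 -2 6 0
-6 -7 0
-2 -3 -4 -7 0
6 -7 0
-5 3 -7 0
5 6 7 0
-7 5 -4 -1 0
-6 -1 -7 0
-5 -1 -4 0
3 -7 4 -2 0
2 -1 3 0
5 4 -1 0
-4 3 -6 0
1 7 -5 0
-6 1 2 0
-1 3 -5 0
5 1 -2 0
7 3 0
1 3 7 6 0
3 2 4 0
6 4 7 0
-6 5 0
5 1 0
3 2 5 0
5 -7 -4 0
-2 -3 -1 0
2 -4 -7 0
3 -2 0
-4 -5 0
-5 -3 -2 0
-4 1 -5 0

Try x6 = True.
From the singleton clause (¬x7), x7 = False.
From the singleton clause (x3), x3 = True.
From the singleton clause (x5), x5 = True.
From the singleton clause (x1), x1 = True.
From the singleton clause (¬x4), x4 = False.
From the singleton clause (¬x2), x2 = False.
Every clause now holds.

x1=True,  x2=False,  x3=True,  x4=False,  x5=True,  x6=True,  x7=False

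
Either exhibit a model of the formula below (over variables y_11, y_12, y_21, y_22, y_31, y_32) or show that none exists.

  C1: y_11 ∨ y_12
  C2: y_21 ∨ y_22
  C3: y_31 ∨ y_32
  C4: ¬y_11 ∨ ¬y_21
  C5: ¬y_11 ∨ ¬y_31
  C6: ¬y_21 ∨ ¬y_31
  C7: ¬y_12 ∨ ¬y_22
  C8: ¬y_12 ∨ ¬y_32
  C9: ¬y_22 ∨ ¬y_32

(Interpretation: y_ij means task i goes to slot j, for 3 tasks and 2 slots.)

UNSATISFIABLE

Suppose y_11 = True.
Unit clause (¬y_21) forces y_21 = False.
Unit clause (y_22) forces y_22 = True.
Unit clause (¬y_31) forces y_31 = False.
Unit clause (y_32) forces y_32 = True.
But (¬y_32) is also a unit clause — contradiction.
Backtrack on y_11: now try y_11 = False.
Unit clause (y_12) forces y_12 = True.
Unit clause (¬y_22) forces y_22 = False.
Unit clause (y_21) forces y_21 = True.
Unit clause (¬y_31) forces y_31 = False.
Unit clause (y_32) forces y_32 = True.
But (¬y_32) is also a unit clause — contradiction.
Neither y_11 = True nor y_11 = False works.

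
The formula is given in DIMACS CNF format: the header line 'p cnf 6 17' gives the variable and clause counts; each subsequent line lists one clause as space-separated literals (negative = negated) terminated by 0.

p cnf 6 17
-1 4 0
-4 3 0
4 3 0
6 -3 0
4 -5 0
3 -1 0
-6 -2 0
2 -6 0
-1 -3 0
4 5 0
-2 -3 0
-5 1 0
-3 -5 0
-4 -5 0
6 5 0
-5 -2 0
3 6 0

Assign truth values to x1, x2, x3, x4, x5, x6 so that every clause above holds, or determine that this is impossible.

Case x1 = False:
Unit clause (¬x5) forces x5 = False.
Unit clause (x4) forces x4 = True.
Unit clause (x3) forces x3 = True.
Unit clause (x6) forces x6 = True.
Unit clause (¬x2) forces x2 = False.
But (x2) is also a unit clause — contradiction.
So x1 must be the other value — set x1 = True.
Unit clause (x4) forces x4 = True.
Unit clause (x3) forces x3 = True.
But (¬x3) is also a unit clause — contradiction.
Both values of x1 lead to a conflict.

UNSATISFIABLE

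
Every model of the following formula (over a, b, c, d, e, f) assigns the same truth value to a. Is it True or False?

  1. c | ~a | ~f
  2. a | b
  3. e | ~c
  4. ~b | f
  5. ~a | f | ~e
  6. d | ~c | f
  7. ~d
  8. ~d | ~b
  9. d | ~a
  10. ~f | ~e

False

Suppose a = 1.
Unit clause (~d) forces d = 0.
That conflicts with the unit clause (d).
So every satisfying assignment has a = False.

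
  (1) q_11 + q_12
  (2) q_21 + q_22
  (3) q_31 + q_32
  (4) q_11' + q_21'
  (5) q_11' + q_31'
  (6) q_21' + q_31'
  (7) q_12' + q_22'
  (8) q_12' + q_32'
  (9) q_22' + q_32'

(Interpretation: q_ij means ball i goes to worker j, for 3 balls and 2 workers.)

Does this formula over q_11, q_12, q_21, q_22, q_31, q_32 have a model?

Suppose q_11 = 1.
(q_21') alone gives q_21 = 0.
(q_22) alone gives q_22 = 1.
(q_31') alone gives q_31 = 0.
(q_32) alone gives q_32 = 1.
But (q_32') is also a unit clause — contradiction.
That branch fails; take q_11 = 0 instead.
(q_12) alone gives q_12 = 1.
(q_22') alone gives q_22 = 0.
(q_21) alone gives q_21 = 1.
(q_31') alone gives q_31 = 0.
(q_32) alone gives q_32 = 1.
But (q_32') is also a unit clause — contradiction.
Either choice for q_11 ends in contradiction.
No assignment satisfies every clause.

Unsatisfiable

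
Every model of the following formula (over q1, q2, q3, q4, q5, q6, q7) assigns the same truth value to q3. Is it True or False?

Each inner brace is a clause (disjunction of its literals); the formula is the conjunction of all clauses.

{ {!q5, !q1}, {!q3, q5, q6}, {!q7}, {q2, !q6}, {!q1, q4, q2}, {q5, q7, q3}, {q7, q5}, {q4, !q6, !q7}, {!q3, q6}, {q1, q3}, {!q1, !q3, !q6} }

True

Suppose q3 = false.
Unit clause (!q7) forces q7 = false.
Unit clause (q5) forces q5 = true.
Unit clause (!q1) forces q1 = false.
That conflicts with the unit clause (q1).
So every satisfying assignment has q3 = True.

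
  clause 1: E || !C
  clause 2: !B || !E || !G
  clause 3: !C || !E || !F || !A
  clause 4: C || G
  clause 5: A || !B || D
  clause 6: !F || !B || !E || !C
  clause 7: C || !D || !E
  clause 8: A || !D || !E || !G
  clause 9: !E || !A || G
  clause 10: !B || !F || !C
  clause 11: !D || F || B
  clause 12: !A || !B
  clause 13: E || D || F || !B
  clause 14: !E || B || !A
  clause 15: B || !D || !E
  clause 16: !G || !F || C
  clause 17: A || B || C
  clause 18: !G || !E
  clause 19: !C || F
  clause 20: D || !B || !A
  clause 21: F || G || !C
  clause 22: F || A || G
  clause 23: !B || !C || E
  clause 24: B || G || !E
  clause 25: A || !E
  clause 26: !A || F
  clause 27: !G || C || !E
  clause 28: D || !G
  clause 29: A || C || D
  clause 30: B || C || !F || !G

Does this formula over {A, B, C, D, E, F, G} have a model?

Yes, satisfiable

Case E = false:
From the singleton clause (!C), C = false.
From the singleton clause (G), G = true.
From the singleton clause (!F), F = false.
From the singleton clause (!A), A = false.
From the singleton clause (B), B = true.
From the singleton clause (D), D = true.
This assignment satisfies each clause.
A satisfying assignment: A=false,  B=true,  C=false,  D=true,  E=false,  F=false,  G=true.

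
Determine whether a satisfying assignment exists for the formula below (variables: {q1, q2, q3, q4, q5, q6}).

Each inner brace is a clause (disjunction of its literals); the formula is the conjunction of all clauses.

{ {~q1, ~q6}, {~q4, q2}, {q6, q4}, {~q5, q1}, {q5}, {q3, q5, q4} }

Satisfiable

From the singleton clause (q5), q5 = 1.
From the singleton clause (q1), q1 = 1.
From the singleton clause (~q6), q6 = 0.
From the singleton clause (q4), q4 = 1.
From the singleton clause (q2), q2 = 1.
Every clause is now satisfied; q3 is unconstrained.
A satisfying assignment: q1 ↦ 1, q2 ↦ 1, q3 ↦ 0, q4 ↦ 1, q5 ↦ 1, q6 ↦ 0.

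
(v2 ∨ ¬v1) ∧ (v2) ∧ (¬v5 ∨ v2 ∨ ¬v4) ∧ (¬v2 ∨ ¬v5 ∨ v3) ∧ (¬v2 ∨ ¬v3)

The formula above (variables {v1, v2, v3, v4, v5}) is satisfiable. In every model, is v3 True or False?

False

Suppose v3 = True.
Unit clause (v2) forces v2 = True.
But (¬v2) is also a unit clause — contradiction.
So every satisfying assignment has v3 = False.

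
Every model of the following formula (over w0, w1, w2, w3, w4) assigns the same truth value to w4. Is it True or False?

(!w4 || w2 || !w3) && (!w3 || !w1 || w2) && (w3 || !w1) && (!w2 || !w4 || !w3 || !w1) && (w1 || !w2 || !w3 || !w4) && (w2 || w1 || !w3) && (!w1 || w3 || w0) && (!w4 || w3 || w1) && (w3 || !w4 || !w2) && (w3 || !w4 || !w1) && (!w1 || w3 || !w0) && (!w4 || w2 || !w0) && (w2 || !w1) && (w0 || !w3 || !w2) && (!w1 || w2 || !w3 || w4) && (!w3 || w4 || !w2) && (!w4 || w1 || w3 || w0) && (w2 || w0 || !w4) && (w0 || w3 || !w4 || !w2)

Suppose w4 = true.
Suppose w2 = true.
Unit clause (w3) forces w3 = true.
Unit clause (!w1) forces w1 = false.
But (w1) is also a unit clause — contradiction.
That branch fails; take w2 = false instead.
Unit clause (!w3) forces w3 = false.
Unit clause (!w1) forces w1 = false.
But (w1) is also a unit clause — contradiction.
Both values of w2 lead to a conflict.
So every satisfying assignment has w4 = False.

False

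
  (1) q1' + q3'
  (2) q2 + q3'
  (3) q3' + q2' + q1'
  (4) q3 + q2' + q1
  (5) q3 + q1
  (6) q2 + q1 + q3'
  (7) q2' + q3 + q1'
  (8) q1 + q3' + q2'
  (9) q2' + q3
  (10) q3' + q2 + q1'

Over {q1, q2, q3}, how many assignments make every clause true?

There are 2^3 = 8 truth assignments over (q1, q2, q3).
Check each against the 10 clauses (columns in the order q1, q2, q3):
  F F F  ✗ fails (q3 + q1)
  F F T  ✗ fails (q2 + q3')
  F T F  ✗ fails (q3 + q2' + q1)
  F T T  ✗ fails (q1 + q3' + q2')
  T F F  ✓ satisfies all
  T F T  ✗ fails (q1' + q3')
  T T F  ✗ fails (q2' + q3 + q1')
  T T T  ✗ fails (q1' + q3')
1 of the 8 rows is a model.

1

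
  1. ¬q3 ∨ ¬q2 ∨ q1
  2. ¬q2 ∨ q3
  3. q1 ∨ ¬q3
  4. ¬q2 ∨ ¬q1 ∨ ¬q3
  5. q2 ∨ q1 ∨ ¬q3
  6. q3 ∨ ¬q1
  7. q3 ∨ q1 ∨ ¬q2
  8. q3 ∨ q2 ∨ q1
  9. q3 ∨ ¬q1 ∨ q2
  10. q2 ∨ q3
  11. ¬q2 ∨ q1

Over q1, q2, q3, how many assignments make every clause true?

1

There are 2^3 = 8 truth assignments over (q1, q2, q3).
Split on q3. With q3 = True, the clauses containing q3 are satisfied and ¬q3 drops from the rest; 1 of the 2^2 = 4 assignments to the other variables satisfy what remains.
With q3 = False, by the same count on the reduced clause set, 0 assignments work.
(One model: q1=T, q2=F, q3=T.)
Total: 1 + 0 = 1.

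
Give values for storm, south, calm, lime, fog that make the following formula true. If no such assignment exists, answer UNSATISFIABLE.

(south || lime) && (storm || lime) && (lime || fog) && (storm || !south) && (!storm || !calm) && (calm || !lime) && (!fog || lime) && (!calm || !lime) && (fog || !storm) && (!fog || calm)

Try south = true.
(storm) alone gives storm = true.
(!calm) alone gives calm = false.
(!lime) alone gives lime = false.
(fog) alone gives fog = true.
Now (!fog) is unsatisfied and unit — conflict.
So south must be the other value — set south = false.
(lime) alone gives lime = true.
(calm) alone gives calm = true.
Now (!calm) is unsatisfied and unit — conflict.
Neither south = true nor south = false works.

UNSATISFIABLE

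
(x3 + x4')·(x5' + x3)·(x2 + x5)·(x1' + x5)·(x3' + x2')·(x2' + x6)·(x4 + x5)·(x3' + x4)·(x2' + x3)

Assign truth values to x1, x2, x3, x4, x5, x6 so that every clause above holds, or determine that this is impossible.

x1: 1, x2: 0, x3: 1, x4: 1, x5: 1, x6: 0

Branch on x3: set x3 = 1.
Unit clause (x2') forces x2 = 0.
Unit clause (x5) forces x5 = 1.
Unit clause (x4) forces x4 = 1.
All clauses hold; x1, x6 can take either value.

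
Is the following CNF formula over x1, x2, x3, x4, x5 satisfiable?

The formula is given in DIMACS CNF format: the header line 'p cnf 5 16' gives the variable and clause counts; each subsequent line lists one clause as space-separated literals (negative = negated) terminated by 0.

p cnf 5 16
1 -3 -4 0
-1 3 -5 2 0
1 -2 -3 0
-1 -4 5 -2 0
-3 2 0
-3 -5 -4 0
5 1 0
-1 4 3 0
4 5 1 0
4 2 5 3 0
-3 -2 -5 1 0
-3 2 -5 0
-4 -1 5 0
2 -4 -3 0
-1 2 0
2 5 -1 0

Suppose x3 = False.
Suppose x5 = True.
Suppose x1 = True.
(x2) alone gives x2 = True.
(x4) alone gives x4 = True.
Every clause now holds.
A satisfying assignment: x1: True, x2: True, x3: False, x4: True, x5: True.

Satisfiable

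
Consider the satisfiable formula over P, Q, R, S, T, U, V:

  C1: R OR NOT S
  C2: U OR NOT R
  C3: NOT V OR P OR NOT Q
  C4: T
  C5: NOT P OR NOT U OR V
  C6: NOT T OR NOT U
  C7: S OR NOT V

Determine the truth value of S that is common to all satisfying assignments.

False

Suppose S = true.
Unit clause (R) forces R = true.
Unit clause (U) forces U = true.
Unit clause (T) forces T = true.
Now (NOT T) is unsatisfied and unit — conflict.
So every satisfying assignment has S = False.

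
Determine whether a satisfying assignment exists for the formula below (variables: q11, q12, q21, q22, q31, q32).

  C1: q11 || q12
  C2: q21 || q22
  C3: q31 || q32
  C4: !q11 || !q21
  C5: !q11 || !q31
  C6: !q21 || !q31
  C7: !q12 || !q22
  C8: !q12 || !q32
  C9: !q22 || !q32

No

Case q11 = true:
(!q21) alone gives q21 = false.
(q22) alone gives q22 = true.
(!q31) alone gives q31 = false.
(q32) alone gives q32 = true.
But (!q32) is also a unit clause — contradiction.
Backtrack on q11: now try q11 = false.
(q12) alone gives q12 = true.
(!q22) alone gives q22 = false.
(q21) alone gives q21 = true.
(!q31) alone gives q31 = false.
(q32) alone gives q32 = true.
But (!q32) is also a unit clause — contradiction.
Both values of q11 lead to a conflict.
No assignment satisfies every clause.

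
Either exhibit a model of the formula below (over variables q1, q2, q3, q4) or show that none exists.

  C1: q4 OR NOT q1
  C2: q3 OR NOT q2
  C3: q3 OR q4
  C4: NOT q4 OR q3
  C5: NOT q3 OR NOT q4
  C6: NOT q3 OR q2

Suppose q4 = false.
(NOT q1) alone gives q1 = false.
(q3) alone gives q3 = true.
(q2) alone gives q2 = true.
All clauses are satisfied.

q1: false; q2: true; q3: true; q4: false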